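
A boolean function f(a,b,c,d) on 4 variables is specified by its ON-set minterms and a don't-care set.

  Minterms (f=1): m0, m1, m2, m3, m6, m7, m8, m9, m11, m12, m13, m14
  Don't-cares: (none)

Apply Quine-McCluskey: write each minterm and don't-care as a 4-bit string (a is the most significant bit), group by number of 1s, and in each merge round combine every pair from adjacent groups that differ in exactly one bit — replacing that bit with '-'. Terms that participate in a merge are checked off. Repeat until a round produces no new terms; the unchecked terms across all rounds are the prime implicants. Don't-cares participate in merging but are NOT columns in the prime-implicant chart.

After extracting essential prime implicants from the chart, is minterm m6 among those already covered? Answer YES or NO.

[col 0] 0000*, 0001*, 0010*, 0011*, 0110*, 0111*, 1000*, 1001*, 1011*, 1100*, 1101*, 1110*
[col 1] -000*, -001*, -011*, -110, 0-10*, 0-11*, 00-0*, 00-1*, 000-*, 001-*, 011-*, 1-00*, 1-01*, 10-1*, 100-*, 11-0, 110-*
[col 2] -0-1, -00-, 0-1-, 00--, 1-0-
Prime implicants: -0-1, -00-, -110, 0-1-, 00--, 1-0-, 11-0
PI chart (minterm → PIs covering it):
  0 | -00-,00--
  1 | -0-1,-00-,00--
  2 | 0-1-,00--
  3 | -0-1,0-1-,00--
  6 | -110,0-1-
  7 | 0-1-  (sole → essential)
  8 | -00-,1-0-
  9 | -0-1,-00-,1-0-
  11 | -0-1  (sole → essential)
  12 | 1-0-,11-0
  13 | 1-0-  (sole → essential)
  14 | -110,11-0
Essential prime implicants: -0-1, 0-1-, 1-0-

YES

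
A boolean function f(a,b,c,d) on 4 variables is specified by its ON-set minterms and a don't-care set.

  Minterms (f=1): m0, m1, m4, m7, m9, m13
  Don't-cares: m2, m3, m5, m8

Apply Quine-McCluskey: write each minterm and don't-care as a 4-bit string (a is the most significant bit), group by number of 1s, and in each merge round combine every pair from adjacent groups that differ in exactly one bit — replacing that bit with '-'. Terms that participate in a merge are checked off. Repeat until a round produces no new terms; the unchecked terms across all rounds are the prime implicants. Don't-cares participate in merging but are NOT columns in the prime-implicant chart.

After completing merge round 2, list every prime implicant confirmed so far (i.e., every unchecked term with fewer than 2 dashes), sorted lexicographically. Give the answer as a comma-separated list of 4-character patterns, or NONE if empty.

NONE

size-2^0 implicants → 0000(✓)  0001(✓)  0010(✓)  0011(✓)  0100(✓)  0101(✓)  0111(✓)  1000(✓)  1001(✓)  1101(✓)
size-2^1 implicants → -000(✓)  -001(✓)  -101(✓)  0-00(✓)  0-01(✓)  0-11(✓)  00-0(✓)  00-1(✓)  000-(✓)  001-(✓)  01-1(✓)  010-(✓)  1-01(✓)  100-(✓)
size-2^2 implicants → --01  -00-  0--1  0-0-  00--
Unchecked terms (primes): --01, -00-, 0--1, 0-0-, 00--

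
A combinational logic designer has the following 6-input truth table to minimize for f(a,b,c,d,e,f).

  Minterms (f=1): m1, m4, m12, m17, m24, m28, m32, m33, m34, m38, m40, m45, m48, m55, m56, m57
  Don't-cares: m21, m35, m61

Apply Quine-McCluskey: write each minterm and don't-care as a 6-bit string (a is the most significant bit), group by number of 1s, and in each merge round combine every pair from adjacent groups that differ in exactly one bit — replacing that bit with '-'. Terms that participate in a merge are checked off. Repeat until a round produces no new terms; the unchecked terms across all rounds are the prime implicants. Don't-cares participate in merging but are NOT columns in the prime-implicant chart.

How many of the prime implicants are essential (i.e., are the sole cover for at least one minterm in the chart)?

size-2^0 implicants → 000001(✓)  000100(✓)  001100(✓)  010001(✓)  010101(✓)  011000(✓)  011100(✓)  100000(✓)  100001(✓)  100010(✓)  100011(✓)  100110(✓)  101000(✓)  101101(✓)  110000(✓)  110111  111000(✓)  111001(✓)  111101(✓)
size-2^1 implicants → -00001  -11000  0-0001  0-1100  00-100  010-01  011-00  1-0000(✓)  1-1000(✓)  1-1101  10-000(✓)  100-10  1000-0(✓)  1000-1(✓)  10000-(✓)  10001-(✓)  11-000(✓)  111-01  11100-
size-2^2 implicants → 1--000  1000--
Unchecked terms (primes): -00001, -11000, 0-0001, 0-1100, 00-100, 010-01, 011-00, 1--000, 1-1101, 100-10, 1000--, 110111, 111-01, 11100-
Minterm coverage:
  m1 ⊆ -00001,0-0001
  m4 ⊆ 00-100 [E]
  m12 ⊆ 0-1100,00-100
  m17 ⊆ 0-0001,010-01
  m24 ⊆ -11000,011-00
  m28 ⊆ 0-1100,011-00
  m32 ⊆ 1--000,1000--
  m33 ⊆ -00001,1000--
  m34 ⊆ 100-10,1000--
  m38 ⊆ 100-10 [E]
  m40 ⊆ 1--000 [E]
  m45 ⊆ 1-1101 [E]
  m48 ⊆ 1--000 [E]
  m55 ⊆ 110111 [E]
  m56 ⊆ -11000,1--000,11100-
  m57 ⊆ 111-01,11100-
E = {00-100, 1--000, 1-1101, 100-10, 110111}

5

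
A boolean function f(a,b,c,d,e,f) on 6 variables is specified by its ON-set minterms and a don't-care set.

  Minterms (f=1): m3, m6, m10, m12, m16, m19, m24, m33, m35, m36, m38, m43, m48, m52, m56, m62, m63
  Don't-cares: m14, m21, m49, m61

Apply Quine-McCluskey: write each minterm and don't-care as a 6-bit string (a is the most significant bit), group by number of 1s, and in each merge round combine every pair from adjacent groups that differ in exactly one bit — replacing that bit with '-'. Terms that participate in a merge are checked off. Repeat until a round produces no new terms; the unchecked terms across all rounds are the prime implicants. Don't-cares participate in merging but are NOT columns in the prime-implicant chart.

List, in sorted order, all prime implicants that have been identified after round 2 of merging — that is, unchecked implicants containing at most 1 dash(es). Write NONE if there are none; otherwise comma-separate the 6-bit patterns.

[col 0] 000011*, 000110*, 001010*, 001100*, 001110*, 010000*, 010011*, 010101, 011000*, 100001*, 100011*, 100100*, 100110*, 101011*, 110000*, 110001*, 110100*, 111000*, 111101*, 111110*, 111111*
[col 1] -00011, -00110, -10000*, -11000*, 0-0011, 00-110, 001-10, 0011-0, 01-000*, 1-0001, 1-0100, 10-011, 1000-1, 1001-0, 11-000*, 110-00, 11000-, 1111-1, 11111-
[col 2] -1-000
Prime implicants: -00011, -00110, -1-000, 0-0011, 00-110, 001-10, 0011-0, 010101, 1-0001, 1-0100, 10-011, 1000-1, 1001-0, 110-00, 11000-, 1111-1, 11111-

-00011, -00110, 0-0011, 00-110, 001-10, 0011-0, 010101, 1-0001, 1-0100, 10-011, 1000-1, 1001-0, 110-00, 11000-, 1111-1, 11111-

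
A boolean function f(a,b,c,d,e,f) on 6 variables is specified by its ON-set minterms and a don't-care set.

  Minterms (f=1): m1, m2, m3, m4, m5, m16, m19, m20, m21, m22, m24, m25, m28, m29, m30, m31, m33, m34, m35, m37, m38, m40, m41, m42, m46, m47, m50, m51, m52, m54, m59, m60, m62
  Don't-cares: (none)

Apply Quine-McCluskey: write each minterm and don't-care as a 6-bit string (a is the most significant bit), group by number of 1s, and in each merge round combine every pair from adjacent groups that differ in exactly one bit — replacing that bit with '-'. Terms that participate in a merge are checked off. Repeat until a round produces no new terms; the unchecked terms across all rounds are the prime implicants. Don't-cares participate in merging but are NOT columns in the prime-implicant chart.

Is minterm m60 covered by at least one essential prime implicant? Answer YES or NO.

Round 0: 000001✓ 000010✓ 000011✓ 000100✓ 000101✓ 010000✓ 010011✓ 010100✓ 010101✓ 010110✓ 011000✓ 011001✓ 011100✓ 011101✓ 011110✓ 011111✓ 100001✓ 100010✓ 100011✓ 100101✓ 100110✓ 101000✓ 101001✓ 101010✓ 101110✓ 101111✓ 110010✓ 110011✓ 110100✓ 110110✓ 111011✓ 111100✓ 111110✓
Round 1: -00001✓ -00010✓ -00011✓ -00101✓ -10011✓ -10100✓ -10110✓ -11100✓ -11110✓ 0-0011✓ 0-0100✓ 0-0101✓ 000-01✓ 0000-1✓ 00001-✓ 00010-✓ 01-000✓ 01-100✓ 01-101✓ 01-110✓ 010-00✓ 0101-0✓ 01010-✓ 011-00✓ 011-01✓ 01100-✓ 0111-0✓ 0111-1✓ 01110-✓ 01111-✓ 1-0010✓ 1-0011✓ 1-0110✓ 1-1110✓ 10-001 10-010✓ 10-110✓ 100-01✓ 100-10✓ 1000-1✓ 10001-✓ 101-10✓ 1010-0 10100- 10111- 11-011 11-100✓ 11-110✓ 110-10✓ 11001-✓ 1101-0✓ 1111-0✓
Round 2: --0011 -00-01 -000-1 -0001- -1-100✓ -1-110✓ -101-0✓ -111-0✓ 0-010- 01--00 01-1-0✓ 01-10- 011-0- 0111-- 1--110 1-0-10 1-001- 10--10 11-1-0✓
Round 3: -1-1-0
PIs = {--0011, -00-01, -000-1, -0001-, -1-1-0, 0-010-, 01--00, 01-10-, 011-0-, 0111--, 1--110, 1-0-10, 1-001-, 10--10, 10-001, 1010-0, 10100-, 10111-, 11-011}
Coverage chart:
  m1: -00-01,-000-1
  m2: -0001- ←essential
  m3: --0011,-000-1,-0001-
  m4: 0-010- ←essential
  m5: -00-01,0-010-
  m16: 01--00 ←essential
  m19: --0011 ←essential
  m20: -1-1-0,0-010-,01--00,01-10-
  m21: 0-010-,01-10-
  m22: -1-1-0 ←essential
  m24: 01--00,011-0-
  m25: 011-0- ←essential
  m28: -1-1-0,01--00,01-10-,011-0-,0111--
  m29: 01-10-,011-0-,0111--
  m30: -1-1-0,0111--
  m31: 0111-- ←essential
  m33: -00-01,-000-1,10-001
  m34: -0001-,1-0-10,1-001-,10--10
  m35: --0011,-000-1,-0001-,1-001-
  m37: -00-01 ←essential
  m38: 1--110,1-0-10,10--10
  m40: 1010-0,10100-
  m41: 10-001,10100-
  m42: 10--10,1010-0
  m46: 1--110,10--10,10111-
  m47: 10111- ←essential
  m50: 1-0-10,1-001-
  m51: --0011,1-001-,11-011
  m52: -1-1-0 ←essential
  m54: -1-1-0,1--110,1-0-10
  m59: 11-011 ←essential
  m60: -1-1-0 ←essential
  m62: -1-1-0,1--110
Essential: --0011, -00-01, -0001-, -1-1-0, 0-010-, 01--00, 011-0-, 0111--, 10111-, 11-011

YES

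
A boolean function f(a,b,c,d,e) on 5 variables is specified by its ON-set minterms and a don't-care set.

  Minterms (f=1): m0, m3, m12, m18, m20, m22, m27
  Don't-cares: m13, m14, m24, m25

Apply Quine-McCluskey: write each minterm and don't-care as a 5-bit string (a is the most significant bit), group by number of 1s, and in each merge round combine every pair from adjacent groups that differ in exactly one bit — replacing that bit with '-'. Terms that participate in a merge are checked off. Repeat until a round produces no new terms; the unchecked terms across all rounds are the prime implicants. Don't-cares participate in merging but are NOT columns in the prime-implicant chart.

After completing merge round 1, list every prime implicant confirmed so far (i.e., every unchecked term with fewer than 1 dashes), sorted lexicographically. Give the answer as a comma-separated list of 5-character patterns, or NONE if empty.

00000, 00011

Round 0: 00000 00011 01100✓ 01101✓ 01110✓ 10010✓ 10100✓ 10110✓ 11000✓ 11001✓ 11011✓
Round 1: 011-0 0110- 10-10 101-0 110-1 1100-
PIs = {00000, 00011, 011-0, 0110-, 10-10, 101-0, 110-1, 1100-}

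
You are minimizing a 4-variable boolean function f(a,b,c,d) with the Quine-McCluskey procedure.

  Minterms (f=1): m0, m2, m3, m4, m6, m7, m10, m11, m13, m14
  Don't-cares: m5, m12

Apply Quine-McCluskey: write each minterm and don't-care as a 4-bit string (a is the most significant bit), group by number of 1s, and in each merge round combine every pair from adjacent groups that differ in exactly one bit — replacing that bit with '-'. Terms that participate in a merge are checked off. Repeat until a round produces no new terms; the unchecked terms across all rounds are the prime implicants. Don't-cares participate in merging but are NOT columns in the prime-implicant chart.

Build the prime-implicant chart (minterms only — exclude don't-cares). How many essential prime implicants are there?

3

Round 0: 0000✓ 0010✓ 0011✓ 0100✓ 0101✓ 0110✓ 0111✓ 1010✓ 1011✓ 1100✓ 1101✓ 1110✓
Round 1: -010✓ -011✓ -100✓ -101✓ -110✓ 0-00✓ 0-10✓ 0-11✓ 00-0✓ 001-✓ 01-0✓ 01-1✓ 010-✓ 011-✓ 1-10✓ 101-✓ 11-0✓ 110-✓
Round 2: --10 -01- -1-0 -10- 0--0 0-1- 01--
PIs = {--10, -01-, -1-0, -10-, 0--0, 0-1-, 01--}
Coverage chart:
  m0: 0--0 ←essential
  m2: --10,-01-,0--0,0-1-
  m3: -01-,0-1-
  m4: -1-0,-10-,0--0,01--
  m6: --10,-1-0,0--0,0-1-,01--
  m7: 0-1-,01--
  m10: --10,-01-
  m11: -01- ←essential
  m13: -10- ←essential
  m14: --10,-1-0
Essential: -01-, -10-, 0--0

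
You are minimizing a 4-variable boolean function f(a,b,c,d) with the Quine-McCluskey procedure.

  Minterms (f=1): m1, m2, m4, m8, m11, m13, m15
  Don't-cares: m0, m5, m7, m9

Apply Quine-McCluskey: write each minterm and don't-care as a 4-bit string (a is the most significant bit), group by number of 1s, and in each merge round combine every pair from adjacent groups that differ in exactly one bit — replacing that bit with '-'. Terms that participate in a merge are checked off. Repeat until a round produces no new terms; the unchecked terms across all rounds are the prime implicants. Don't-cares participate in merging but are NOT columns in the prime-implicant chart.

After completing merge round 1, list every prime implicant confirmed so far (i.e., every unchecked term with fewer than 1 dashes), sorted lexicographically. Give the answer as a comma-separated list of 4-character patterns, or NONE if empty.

NONE

size-2^0 implicants → 0000(✓)  0001(✓)  0010(✓)  0100(✓)  0101(✓)  0111(✓)  1000(✓)  1001(✓)  1011(✓)  1101(✓)  1111(✓)
size-2^1 implicants → -000(✓)  -001(✓)  -101(✓)  -111(✓)  0-00(✓)  0-01(✓)  00-0  000-(✓)  01-1(✓)  010-(✓)  1-01(✓)  1-11(✓)  10-1(✓)  100-(✓)  11-1(✓)
size-2^2 implicants → --01  -00-  -1-1  0-0-  1--1
Unchecked terms (primes): --01, -00-, -1-1, 0-0-, 00-0, 1--1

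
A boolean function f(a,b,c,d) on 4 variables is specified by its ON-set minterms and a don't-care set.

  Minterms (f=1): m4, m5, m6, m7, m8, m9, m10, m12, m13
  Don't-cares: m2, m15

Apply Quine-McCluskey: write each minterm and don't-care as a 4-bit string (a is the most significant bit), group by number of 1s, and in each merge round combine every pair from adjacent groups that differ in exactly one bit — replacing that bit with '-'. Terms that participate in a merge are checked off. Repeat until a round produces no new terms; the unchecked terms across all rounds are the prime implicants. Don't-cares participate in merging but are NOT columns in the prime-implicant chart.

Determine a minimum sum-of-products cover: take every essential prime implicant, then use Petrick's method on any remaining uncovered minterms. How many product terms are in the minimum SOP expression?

size-2^0 implicants → 0010(✓)  0100(✓)  0101(✓)  0110(✓)  0111(✓)  1000(✓)  1001(✓)  1010(✓)  1100(✓)  1101(✓)  1111(✓)
size-2^1 implicants → -010  -100(✓)  -101(✓)  -111(✓)  0-10  01-0(✓)  01-1(✓)  010-(✓)  011-(✓)  1-00(✓)  1-01(✓)  10-0  100-(✓)  11-1(✓)  110-(✓)
size-2^2 implicants → -1-1  -10-  01--  1-0-
Unchecked terms (primes): -010, -1-1, -10-, 0-10, 01--, 1-0-, 10-0
Minterm coverage:
  m4 ⊆ -10-,01--
  m5 ⊆ -1-1,-10-,01--
  m6 ⊆ 0-10,01--
  m7 ⊆ -1-1,01--
  m8 ⊆ 1-0-,10-0
  m9 ⊆ 1-0- [E]
  m10 ⊆ -010,10-0
  m12 ⊆ -10-,1-0-
  m13 ⊆ -1-1,-10-,1-0-
E = {1-0-}
Petrick residual → -010, 01--
Cover = b'cd' + a'b + ac'  |cover|=3

3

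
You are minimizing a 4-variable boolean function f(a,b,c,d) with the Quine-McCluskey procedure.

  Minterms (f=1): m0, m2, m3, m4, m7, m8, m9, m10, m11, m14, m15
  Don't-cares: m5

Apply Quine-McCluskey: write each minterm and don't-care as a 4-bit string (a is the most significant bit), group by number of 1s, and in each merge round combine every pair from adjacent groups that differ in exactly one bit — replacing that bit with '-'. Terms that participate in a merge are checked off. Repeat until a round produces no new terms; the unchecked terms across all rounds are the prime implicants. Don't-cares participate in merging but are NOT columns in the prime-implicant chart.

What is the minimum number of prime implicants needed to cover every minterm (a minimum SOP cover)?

5

[col 0] 0000*, 0010*, 0011*, 0100*, 0101*, 0111*, 1000*, 1001*, 1010*, 1011*, 1110*, 1111*
[col 1] -000*, -010*, -011*, -111*, 0-00, 0-11*, 00-0*, 001-*, 01-1, 010-, 1-10*, 1-11*, 10-0*, 10-1*, 100-*, 101-*, 111-*
[col 2] --11, -0-0, -01-, 1-1-, 10--
Prime implicants: --11, -0-0, -01-, 0-00, 01-1, 010-, 1-1-, 10--
PI chart (minterm → PIs covering it):
  0 | -0-0,0-00
  2 | -0-0,-01-
  3 | --11,-01-
  4 | 0-00,010-
  7 | --11,01-1
  8 | -0-0,10--
  9 | 10--  (sole → essential)
  10 | -0-0,-01-,1-1-,10--
  11 | --11,-01-,1-1-,10--
  14 | 1-1-  (sole → essential)
  15 | --11,1-1-
Essential prime implicants: 1-1-, 10--
Petrick residual → --11, -0-0, 0-00
Minimum SOP uses 5 PIs: cd + b'd' + a'c'd' + ac + ab'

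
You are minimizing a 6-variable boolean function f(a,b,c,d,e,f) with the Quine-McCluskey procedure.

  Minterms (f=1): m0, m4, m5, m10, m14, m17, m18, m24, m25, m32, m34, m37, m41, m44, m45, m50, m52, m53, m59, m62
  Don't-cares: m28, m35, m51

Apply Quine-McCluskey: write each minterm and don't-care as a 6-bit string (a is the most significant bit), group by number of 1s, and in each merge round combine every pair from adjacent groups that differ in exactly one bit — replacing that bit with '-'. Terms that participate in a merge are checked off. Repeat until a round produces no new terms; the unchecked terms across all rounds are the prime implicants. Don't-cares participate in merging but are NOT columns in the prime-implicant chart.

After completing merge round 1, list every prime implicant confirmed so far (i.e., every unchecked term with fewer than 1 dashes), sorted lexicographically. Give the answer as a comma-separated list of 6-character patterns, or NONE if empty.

111110

size-2^0 implicants → 000000(✓)  000100(✓)  000101(✓)  001010(✓)  001110(✓)  010001(✓)  010010(✓)  011000(✓)  011001(✓)  011100(✓)  100000(✓)  100010(✓)  100011(✓)  100101(✓)  101001(✓)  101100(✓)  101101(✓)  110010(✓)  110011(✓)  110100(✓)  110101(✓)  111011(✓)  111110
size-2^1 implicants → -00000  -00101  -10010  000-00  00010-  001-10  01-001  011-00  01100-  1-0010(✓)  1-0011(✓)  1-0101  10-101  1000-0  10001-(✓)  101-01  10110-  11-011  11001-(✓)  11010-
size-2^2 implicants → 1-001-
Unchecked terms (primes): -00000, -00101, -10010, 000-00, 00010-, 001-10, 01-001, 011-00, 01100-, 1-001-, 1-0101, 10-101, 1000-0, 101-01, 10110-, 11-011, 11010-, 111110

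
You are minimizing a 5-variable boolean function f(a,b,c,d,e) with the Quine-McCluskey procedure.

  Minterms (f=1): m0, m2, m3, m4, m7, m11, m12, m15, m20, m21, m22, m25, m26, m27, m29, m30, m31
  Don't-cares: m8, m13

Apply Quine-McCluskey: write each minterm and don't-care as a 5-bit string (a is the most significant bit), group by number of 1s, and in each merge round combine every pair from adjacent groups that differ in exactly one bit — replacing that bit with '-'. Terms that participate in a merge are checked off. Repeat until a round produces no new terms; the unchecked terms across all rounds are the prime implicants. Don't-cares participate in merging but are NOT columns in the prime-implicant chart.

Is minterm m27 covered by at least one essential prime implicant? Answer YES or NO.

size-2^0 implicants → 00000(✓)  00010(✓)  00011(✓)  00100(✓)  00111(✓)  01000(✓)  01011(✓)  01100(✓)  01101(✓)  01111(✓)  10100(✓)  10101(✓)  10110(✓)  11001(✓)  11010(✓)  11011(✓)  11101(✓)  11110(✓)  11111(✓)
size-2^1 implicants → -0100  -1011(✓)  -1101(✓)  -1111(✓)  0-000(✓)  0-011(✓)  0-100(✓)  0-111(✓)  00-00(✓)  00-11(✓)  000-0  0001-  01-00(✓)  01-11(✓)  011-1(✓)  0110-  1-101  1-110  101-0  1010-  11-01(✓)  11-10(✓)  11-11(✓)  110-1(✓)  1101-(✓)  111-1(✓)  1111-(✓)
size-2^2 implicants → -1-11  -11-1  0--00  0--11  11--1  11-1-
Unchecked terms (primes): -0100, -1-11, -11-1, 0--00, 0--11, 000-0, 0001-, 0110-, 1-101, 1-110, 101-0, 1010-, 11--1, 11-1-
Minterm coverage:
  m0 ⊆ 0--00,000-0
  m2 ⊆ 000-0,0001-
  m3 ⊆ 0--11,0001-
  m4 ⊆ -0100,0--00
  m7 ⊆ 0--11 [E]
  m11 ⊆ -1-11,0--11
  m12 ⊆ 0--00,0110-
  m15 ⊆ -1-11,-11-1,0--11
  m20 ⊆ -0100,101-0,1010-
  m21 ⊆ 1-101,1010-
  m22 ⊆ 1-110,101-0
  m25 ⊆ 11--1 [E]
  m26 ⊆ 11-1- [E]
  m27 ⊆ -1-11,11--1,11-1-
  m29 ⊆ -11-1,1-101,11--1
  m30 ⊆ 1-110,11-1-
  m31 ⊆ -1-11,-11-1,11--1,11-1-
E = {0--11, 11--1, 11-1-}

YES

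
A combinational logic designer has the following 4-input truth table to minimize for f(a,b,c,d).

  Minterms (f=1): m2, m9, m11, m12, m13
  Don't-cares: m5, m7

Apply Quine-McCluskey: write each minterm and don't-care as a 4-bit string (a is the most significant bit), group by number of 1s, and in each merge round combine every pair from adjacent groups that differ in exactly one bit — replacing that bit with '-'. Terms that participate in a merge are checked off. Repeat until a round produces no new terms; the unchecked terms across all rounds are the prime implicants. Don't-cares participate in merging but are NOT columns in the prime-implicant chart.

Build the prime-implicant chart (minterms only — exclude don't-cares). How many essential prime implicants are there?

3

[col 0] 0010, 0101*, 0111*, 1001*, 1011*, 1100*, 1101*
[col 1] -101, 01-1, 1-01, 10-1, 110-
Prime implicants: -101, 0010, 01-1, 1-01, 10-1, 110-
PI chart (minterm → PIs covering it):
  2 | 0010  (sole → essential)
  9 | 1-01,10-1
  11 | 10-1  (sole → essential)
  12 | 110-  (sole → essential)
  13 | -101,1-01,110-
Essential prime implicants: 0010, 10-1, 110-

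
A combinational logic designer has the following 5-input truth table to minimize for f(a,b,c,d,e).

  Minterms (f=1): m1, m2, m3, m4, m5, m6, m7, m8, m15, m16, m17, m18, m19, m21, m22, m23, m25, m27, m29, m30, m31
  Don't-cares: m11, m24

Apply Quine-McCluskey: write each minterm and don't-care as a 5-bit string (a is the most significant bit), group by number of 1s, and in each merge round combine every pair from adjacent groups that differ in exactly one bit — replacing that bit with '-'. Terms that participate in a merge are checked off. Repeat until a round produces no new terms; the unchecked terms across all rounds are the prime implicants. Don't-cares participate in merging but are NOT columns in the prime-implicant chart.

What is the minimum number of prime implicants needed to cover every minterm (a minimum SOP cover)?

[col 0] 00001*, 00010*, 00011*, 00100*, 00101*, 00110*, 00111*, 01000*, 01011*, 01111*, 10000*, 10001*, 10010*, 10011*, 10101*, 10110*, 10111*, 11000*, 11001*, 11011*, 11101*, 11110*, 11111*
[col 1] -0001*, -0010*, -0011*, -0101*, -0110*, -0111*, -1000, -1011*, -1111*, 0-011*, 0-111*, 00-01*, 00-10*, 00-11*, 000-1*, 0001-*, 001-0*, 001-1*, 0010-*, 0011-*, 01-11*, 1-000*, 1-001*, 1-011*, 1-101*, 1-110*, 1-111*, 10-01*, 10-10*, 10-11*, 100-0*, 100-1*, 1000-*, 1001-*, 101-1*, 1011-*, 11-01*, 11-11*, 110-1*, 1100-*, 111-1*, 1111-*
[col 2] --011*, --111*, -0-01*, -0-10*, -0-11*, -00-1*, -001-*, -01-1*, -011-*, -1-11*, 0--11*, 00--1*, 00-1-*, 001--, 1--01*, 1--11*, 1-0-1*, 1-00-, 1-1-1*, 1-11-, 10--1*, 10-1-*, 100--, 11--1*
[col 3] ---11, -0--1, -0-1-, 1---1
Prime implicants: ---11, -0--1, -0-1-, -1000, 001--, 1---1, 1-00-, 1-11-, 100--
PI chart (minterm → PIs covering it):
  1 | -0--1  (sole → essential)
  2 | -0-1-  (sole → essential)
  3 | ---11,-0--1,-0-1-
  4 | 001--  (sole → essential)
  5 | -0--1,001--
  6 | -0-1-,001--
  7 | ---11,-0--1,-0-1-,001--
  8 | -1000  (sole → essential)
  15 | ---11  (sole → essential)
  16 | 1-00-,100--
  17 | -0--1,1---1,1-00-,100--
  18 | -0-1-,100--
  19 | ---11,-0--1,-0-1-,1---1,100--
  21 | -0--1,1---1
  22 | -0-1-,1-11-
  23 | ---11,-0--1,-0-1-,1---1,1-11-
  25 | 1---1,1-00-
  27 | ---11,1---1
  29 | 1---1  (sole → essential)
  30 | 1-11-  (sole → essential)
  31 | ---11,1---1,1-11-
Essential prime implicants: ---11, -0--1, -0-1-, -1000, 001--, 1---1, 1-11-
Petrick residual → 1-00-
Minimum SOP uses 8 PIs: de + b'e + b'd + bc'd'e' + a'b'c + ae + ac'd' + acd

8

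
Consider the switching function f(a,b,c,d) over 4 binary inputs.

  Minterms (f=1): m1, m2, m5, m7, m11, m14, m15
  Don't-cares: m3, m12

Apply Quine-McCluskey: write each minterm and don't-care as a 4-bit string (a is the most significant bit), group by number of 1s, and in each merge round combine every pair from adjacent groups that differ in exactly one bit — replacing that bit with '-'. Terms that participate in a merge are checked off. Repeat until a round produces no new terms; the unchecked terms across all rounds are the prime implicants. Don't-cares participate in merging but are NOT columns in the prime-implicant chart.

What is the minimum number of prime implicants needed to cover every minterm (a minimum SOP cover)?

[col 0] 0001*, 0010*, 0011*, 0101*, 0111*, 1011*, 1100*, 1110*, 1111*
[col 1] -011*, -111*, 0-01*, 0-11*, 00-1*, 001-, 01-1*, 1-11*, 11-0, 111-
[col 2] --11, 0--1
Prime implicants: --11, 0--1, 001-, 11-0, 111-
PI chart (minterm → PIs covering it):
  1 | 0--1  (sole → essential)
  2 | 001-  (sole → essential)
  5 | 0--1  (sole → essential)
  7 | --11,0--1
  11 | --11  (sole → essential)
  14 | 11-0,111-
  15 | --11,111-
Essential prime implicants: --11, 0--1, 001-
Petrick residual → 11-0
Minimum SOP uses 4 PIs: cd + a'd + a'b'c + abd'

4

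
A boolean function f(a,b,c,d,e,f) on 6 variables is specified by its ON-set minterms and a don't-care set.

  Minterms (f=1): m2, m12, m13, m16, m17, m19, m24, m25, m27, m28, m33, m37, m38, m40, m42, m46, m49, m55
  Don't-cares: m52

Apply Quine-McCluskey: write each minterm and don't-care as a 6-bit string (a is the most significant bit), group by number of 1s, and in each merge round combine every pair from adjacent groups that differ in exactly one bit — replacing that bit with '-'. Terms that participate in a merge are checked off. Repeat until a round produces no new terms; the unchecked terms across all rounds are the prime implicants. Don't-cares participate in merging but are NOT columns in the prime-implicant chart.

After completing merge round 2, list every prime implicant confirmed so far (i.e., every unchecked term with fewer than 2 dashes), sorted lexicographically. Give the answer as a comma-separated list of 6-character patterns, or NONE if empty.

size-2^0 implicants → 000010  001100(✓)  001101(✓)  010000(✓)  010001(✓)  010011(✓)  011000(✓)  011001(✓)  011011(✓)  011100(✓)  100001(✓)  100101(✓)  100110(✓)  101000(✓)  101010(✓)  101110(✓)  110001(✓)  110100  110111
size-2^1 implicants → -10001  0-1100  00110-  01-000(✓)  01-001(✓)  01-011(✓)  0100-1(✓)  01000-(✓)  011-00  0110-1(✓)  01100-(✓)  1-0001  10-110  100-01  101-10  1010-0
size-2^2 implicants → 01-0-1  01-00-
Unchecked terms (primes): -10001, 0-1100, 000010, 00110-, 01-0-1, 01-00-, 011-00, 1-0001, 10-110, 100-01, 101-10, 1010-0, 110100, 110111

-10001, 0-1100, 000010, 00110-, 011-00, 1-0001, 10-110, 100-01, 101-10, 1010-0, 110100, 110111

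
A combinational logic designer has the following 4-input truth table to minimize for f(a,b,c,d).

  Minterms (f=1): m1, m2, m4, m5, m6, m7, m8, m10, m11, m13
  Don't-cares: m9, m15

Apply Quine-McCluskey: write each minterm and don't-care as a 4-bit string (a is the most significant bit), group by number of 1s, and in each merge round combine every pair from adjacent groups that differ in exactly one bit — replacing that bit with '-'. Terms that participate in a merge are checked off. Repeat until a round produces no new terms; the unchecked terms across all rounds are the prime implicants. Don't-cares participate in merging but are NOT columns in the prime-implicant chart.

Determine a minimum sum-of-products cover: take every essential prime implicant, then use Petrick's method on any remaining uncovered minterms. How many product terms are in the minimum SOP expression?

4

size-2^0 implicants → 0001(✓)  0010(✓)  0100(✓)  0101(✓)  0110(✓)  0111(✓)  1000(✓)  1001(✓)  1010(✓)  1011(✓)  1101(✓)  1111(✓)
size-2^1 implicants → -001(✓)  -010  -101(✓)  -111(✓)  0-01(✓)  0-10  01-0(✓)  01-1(✓)  010-(✓)  011-(✓)  1-01(✓)  1-11(✓)  10-0(✓)  10-1(✓)  100-(✓)  101-(✓)  11-1(✓)
size-2^2 implicants → --01  -1-1  01--  1--1  10--
Unchecked terms (primes): --01, -010, -1-1, 0-10, 01--, 1--1, 10--
Minterm coverage:
  m1 ⊆ --01 [E]
  m2 ⊆ -010,0-10
  m4 ⊆ 01-- [E]
  m5 ⊆ --01,-1-1,01--
  m6 ⊆ 0-10,01--
  m7 ⊆ -1-1,01--
  m8 ⊆ 10-- [E]
  m10 ⊆ -010,10--
  m11 ⊆ 1--1,10--
  m13 ⊆ --01,-1-1,1--1
E = {--01, 01--, 10--}
Petrick residual → -010
Cover = c'd + b'cd' + a'b + ab'  |cover|=4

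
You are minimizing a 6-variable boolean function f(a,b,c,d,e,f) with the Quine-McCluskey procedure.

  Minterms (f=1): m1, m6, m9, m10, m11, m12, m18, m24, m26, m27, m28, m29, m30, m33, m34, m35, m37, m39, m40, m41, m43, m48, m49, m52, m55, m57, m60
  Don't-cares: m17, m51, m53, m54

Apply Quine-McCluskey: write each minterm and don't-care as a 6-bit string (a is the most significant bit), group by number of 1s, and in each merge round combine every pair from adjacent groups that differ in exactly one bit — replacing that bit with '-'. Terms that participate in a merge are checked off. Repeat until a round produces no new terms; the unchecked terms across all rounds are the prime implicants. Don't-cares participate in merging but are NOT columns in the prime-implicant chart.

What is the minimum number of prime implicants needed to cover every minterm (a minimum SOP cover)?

14

size-2^0 implicants → 000001(✓)  000110  001001(✓)  001010(✓)  001011(✓)  001100(✓)  010001(✓)  010010(✓)  011000(✓)  011010(✓)  011011(✓)  011100(✓)  011101(✓)  011110(✓)  100001(✓)  100010(✓)  100011(✓)  100101(✓)  100111(✓)  101000(✓)  101001(✓)  101011(✓)  110000(✓)  110001(✓)  110011(✓)  110100(✓)  110101(✓)  110110(✓)  110111(✓)  111001(✓)  111100(✓)
size-2^1 implicants → -00001(✓)  -01001(✓)  -01011(✓)  -10001(✓)  -11100  0-0001(✓)  0-1010(✓)  0-1011(✓)  0-1100  00-001(✓)  0010-1(✓)  00101-(✓)  01-010  011-00(✓)  011-10(✓)  0110-0(✓)  01101-(✓)  0111-0(✓)  01110-  1-0001(✓)  1-0011(✓)  1-0101(✓)  1-0111(✓)  1-1001(✓)  10-001(✓)  10-011(✓)  100-01(✓)  100-11(✓)  1000-1(✓)  10001-  1001-1(✓)  1010-1(✓)  10100-  11-001(✓)  11-100  110-00(✓)  110-01(✓)  110-11(✓)  1100-1(✓)  11000-(✓)  1101-0(✓)  1101-1(✓)  11010-(✓)  11011-(✓)
size-2^2 implicants → --0001  -0-001  -010-1  0-101-  011--0  1--001  1-0-01(✓)  1-0-11(✓)  1-00-1(✓)  1-01-1(✓)  10-0-1  100--1(✓)  110--1(✓)  110-0-  1101--
size-2^3 implicants → 1-0--1
Unchecked terms (primes): --0001, -0-001, -010-1, -11100, 0-101-, 0-1100, 000110, 01-010, 011--0, 01110-, 1--001, 1-0--1, 10-0-1, 10001-, 10100-, 11-100, 110-0-, 1101--
Minterm coverage:
  m1 ⊆ --0001,-0-001
  m6 ⊆ 000110 [E]
  m9 ⊆ -0-001,-010-1
  m10 ⊆ 0-101- [E]
  m11 ⊆ -010-1,0-101-
  m12 ⊆ 0-1100 [E]
  m18 ⊆ 01-010 [E]
  m24 ⊆ 011--0 [E]
  m26 ⊆ 0-101-,01-010,011--0
  m27 ⊆ 0-101- [E]
  m28 ⊆ -11100,0-1100,011--0,01110-
  m29 ⊆ 01110- [E]
  m30 ⊆ 011--0 [E]
  m33 ⊆ --0001,-0-001,1--001,1-0--1,10-0-1
  m34 ⊆ 10001- [E]
  m35 ⊆ 1-0--1,10-0-1,10001-
  m37 ⊆ 1-0--1 [E]
  m39 ⊆ 1-0--1 [E]
  m40 ⊆ 10100- [E]
  m41 ⊆ -0-001,-010-1,1--001,10-0-1,10100-
  m43 ⊆ -010-1,10-0-1
  m48 ⊆ 110-0- [E]
  m49 ⊆ --0001,1--001,1-0--1,110-0-
  m52 ⊆ 11-100,110-0-,1101--
  m55 ⊆ 1-0--1,1101--
  m57 ⊆ 1--001 [E]
  m60 ⊆ -11100,11-100
E = {0-101-, 0-1100, 000110, 01-010, 011--0, 01110-, 1--001, 1-0--1, 10001-, 10100-, 110-0-}
Petrick residual → --0001, -010-1, -11100
Cover = c'd'e'f + b'cd'f + bcde'f' + a'cd'e + a'cde'f' + a'b'c'def' + a'bd'ef' + a'bcf' + a'bcde' + ad'e'f + ac'f + ab'c'd'e + ab'cd'e' + abc'e'  |cover|=14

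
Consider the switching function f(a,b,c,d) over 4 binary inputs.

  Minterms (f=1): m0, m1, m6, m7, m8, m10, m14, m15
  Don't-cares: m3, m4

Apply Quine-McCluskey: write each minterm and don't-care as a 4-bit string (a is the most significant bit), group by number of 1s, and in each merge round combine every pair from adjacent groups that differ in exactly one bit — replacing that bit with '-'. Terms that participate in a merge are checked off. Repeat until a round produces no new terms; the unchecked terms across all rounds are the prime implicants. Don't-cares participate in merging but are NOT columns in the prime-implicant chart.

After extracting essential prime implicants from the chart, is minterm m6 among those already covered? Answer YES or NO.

YES

[col 0] 0000*, 0001*, 0011*, 0100*, 0110*, 0111*, 1000*, 1010*, 1110*, 1111*
[col 1] -000, -110*, -111*, 0-00, 0-11, 00-1, 000-, 01-0, 011-*, 1-10, 10-0, 111-*
[col 2] -11-
Prime implicants: -000, -11-, 0-00, 0-11, 00-1, 000-, 01-0, 1-10, 10-0
PI chart (minterm → PIs covering it):
  0 | -000,0-00,000-
  1 | 00-1,000-
  6 | -11-,01-0
  7 | -11-,0-11
  8 | -000,10-0
  10 | 1-10,10-0
  14 | -11-,1-10
  15 | -11-  (sole → essential)
Essential prime implicants: -11-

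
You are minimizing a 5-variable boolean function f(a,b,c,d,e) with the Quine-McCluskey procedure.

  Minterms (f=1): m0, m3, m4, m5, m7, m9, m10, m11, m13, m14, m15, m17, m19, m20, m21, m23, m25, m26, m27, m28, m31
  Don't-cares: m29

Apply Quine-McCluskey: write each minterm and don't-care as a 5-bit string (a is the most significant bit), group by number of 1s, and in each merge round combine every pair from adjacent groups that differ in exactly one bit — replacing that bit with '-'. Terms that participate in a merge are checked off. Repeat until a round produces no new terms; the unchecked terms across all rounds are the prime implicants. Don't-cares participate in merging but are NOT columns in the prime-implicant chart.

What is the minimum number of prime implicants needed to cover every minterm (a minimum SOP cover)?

size-2^0 implicants → 00000(✓)  00011(✓)  00100(✓)  00101(✓)  00111(✓)  01001(✓)  01010(✓)  01011(✓)  01101(✓)  01110(✓)  01111(✓)  10001(✓)  10011(✓)  10100(✓)  10101(✓)  10111(✓)  11001(✓)  11010(✓)  11011(✓)  11100(✓)  11101(✓)  11111(✓)
size-2^1 implicants → -0011(✓)  -0100(✓)  -0101(✓)  -0111(✓)  -1001(✓)  -1010(✓)  -1011(✓)  -1101(✓)  -1111(✓)  0-011(✓)  0-101(✓)  0-111(✓)  00-00  00-11(✓)  001-1(✓)  0010-(✓)  01-01(✓)  01-10(✓)  01-11(✓)  010-1(✓)  0101-(✓)  011-1(✓)  0111-(✓)  1-001(✓)  1-011(✓)  1-100(✓)  1-101(✓)  1-111(✓)  10-01(✓)  10-11(✓)  100-1(✓)  101-1(✓)  1010-(✓)  11-01(✓)  11-11(✓)  110-1(✓)  1101-(✓)  111-1(✓)  1110-(✓)
size-2^2 implicants → --011(✓)  --101(✓)  --111(✓)  -0-11(✓)  -01-1(✓)  -010-  -1-01(✓)  -1-11(✓)  -10-1(✓)  -101-  -11-1(✓)  0--11(✓)  0-1-1(✓)  01--1(✓)  01-1-  1--01(✓)  1--11(✓)  1-0-1(✓)  1-1-1(✓)  1-10-  10--1(✓)  11--1(✓)
size-2^3 implicants → ---11  --1-1  -1--1  1---1
Unchecked terms (primes): ---11, --1-1, -010-, -1--1, -101-, 00-00, 01-1-, 1---1, 1-10-
Minterm coverage:
  m0 ⊆ 00-00 [E]
  m3 ⊆ ---11 [E]
  m4 ⊆ -010-,00-00
  m5 ⊆ --1-1,-010-
  m7 ⊆ ---11,--1-1
  m9 ⊆ -1--1 [E]
  m10 ⊆ -101-,01-1-
  m11 ⊆ ---11,-1--1,-101-,01-1-
  m13 ⊆ --1-1,-1--1
  m14 ⊆ 01-1- [E]
  m15 ⊆ ---11,--1-1,-1--1,01-1-
  m17 ⊆ 1---1 [E]
  m19 ⊆ ---11,1---1
  m20 ⊆ -010-,1-10-
  m21 ⊆ --1-1,-010-,1---1,1-10-
  m23 ⊆ ---11,--1-1,1---1
  m25 ⊆ -1--1,1---1
  m26 ⊆ -101- [E]
  m27 ⊆ ---11,-1--1,-101-,1---1
  m28 ⊆ 1-10- [E]
  m31 ⊆ ---11,--1-1,-1--1,1---1
E = {---11, -1--1, -101-, 00-00, 01-1-, 1---1, 1-10-}
Petrick residual → --1-1
Cover = de + ce + be + bc'd + a'b'd'e' + a'bd + ae + acd'  |cover|=8

8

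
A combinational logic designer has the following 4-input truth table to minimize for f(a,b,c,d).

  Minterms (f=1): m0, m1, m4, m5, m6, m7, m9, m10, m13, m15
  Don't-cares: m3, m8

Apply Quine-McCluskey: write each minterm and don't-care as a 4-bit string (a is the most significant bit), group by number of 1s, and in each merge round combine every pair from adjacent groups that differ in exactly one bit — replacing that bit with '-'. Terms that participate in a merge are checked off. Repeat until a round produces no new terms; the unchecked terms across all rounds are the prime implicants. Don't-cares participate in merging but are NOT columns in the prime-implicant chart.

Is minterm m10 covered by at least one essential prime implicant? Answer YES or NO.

Round 0: 0000✓ 0001✓ 0011✓ 0100✓ 0101✓ 0110✓ 0111✓ 1000✓ 1001✓ 1010✓ 1101✓ 1111✓
Round 1: -000✓ -001✓ -101✓ -111✓ 0-00✓ 0-01✓ 0-11✓ 00-1✓ 000-✓ 01-0✓ 01-1✓ 010-✓ 011-✓ 1-01✓ 10-0 100-✓ 11-1✓
Round 2: --01 -00- -1-1 0--1 0-0- 01--
PIs = {--01, -00-, -1-1, 0--1, 0-0-, 01--, 10-0}
Coverage chart:
  m0: -00-,0-0-
  m1: --01,-00-,0--1,0-0-
  m4: 0-0-,01--
  m5: --01,-1-1,0--1,0-0-,01--
  m6: 01-- ←essential
  m7: -1-1,0--1,01--
  m9: --01,-00-
  m10: 10-0 ←essential
  m13: --01,-1-1
  m15: -1-1 ←essential
Essential: -1-1, 01--, 10-0

YES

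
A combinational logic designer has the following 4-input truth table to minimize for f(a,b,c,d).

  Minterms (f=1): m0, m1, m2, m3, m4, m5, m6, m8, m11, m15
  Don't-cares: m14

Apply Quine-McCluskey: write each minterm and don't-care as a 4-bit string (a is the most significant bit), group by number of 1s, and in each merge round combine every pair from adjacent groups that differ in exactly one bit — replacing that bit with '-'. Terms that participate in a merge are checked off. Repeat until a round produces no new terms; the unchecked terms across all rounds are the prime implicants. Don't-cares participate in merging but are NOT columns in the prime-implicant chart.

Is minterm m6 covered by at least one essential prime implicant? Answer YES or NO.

size-2^0 implicants → 0000(✓)  0001(✓)  0010(✓)  0011(✓)  0100(✓)  0101(✓)  0110(✓)  1000(✓)  1011(✓)  1110(✓)  1111(✓)
size-2^1 implicants → -000  -011  -110  0-00(✓)  0-01(✓)  0-10(✓)  00-0(✓)  00-1(✓)  000-(✓)  001-(✓)  01-0(✓)  010-(✓)  1-11  111-
size-2^2 implicants → 0--0  0-0-  00--
Unchecked terms (primes): -000, -011, -110, 0--0, 0-0-, 00--, 1-11, 111-
Minterm coverage:
  m0 ⊆ -000,0--0,0-0-,00--
  m1 ⊆ 0-0-,00--
  m2 ⊆ 0--0,00--
  m3 ⊆ -011,00--
  m4 ⊆ 0--0,0-0-
  m5 ⊆ 0-0- [E]
  m6 ⊆ -110,0--0
  m8 ⊆ -000 [E]
  m11 ⊆ -011,1-11
  m15 ⊆ 1-11,111-
E = {-000, 0-0-}

NO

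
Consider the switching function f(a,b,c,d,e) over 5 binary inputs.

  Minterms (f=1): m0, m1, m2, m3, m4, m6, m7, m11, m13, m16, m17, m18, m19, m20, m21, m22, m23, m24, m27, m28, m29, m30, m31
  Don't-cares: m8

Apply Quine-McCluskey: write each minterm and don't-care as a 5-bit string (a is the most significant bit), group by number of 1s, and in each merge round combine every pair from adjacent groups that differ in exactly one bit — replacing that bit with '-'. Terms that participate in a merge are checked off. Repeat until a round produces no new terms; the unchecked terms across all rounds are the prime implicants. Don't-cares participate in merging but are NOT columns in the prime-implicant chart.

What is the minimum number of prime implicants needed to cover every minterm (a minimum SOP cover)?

7

Round 0: 00000✓ 00001✓ 00010✓ 00011✓ 00100✓ 00110✓ 00111✓ 01000✓ 01011✓ 01101✓ 10000✓ 10001✓ 10010✓ 10011✓ 10100✓ 10101✓ 10110✓ 10111✓ 11000✓ 11011✓ 11100✓ 11101✓ 11110✓ 11111✓
Round 1: -0000✓ -0001✓ -0010✓ -0011✓ -0100✓ -0110✓ -0111✓ -1000✓ -1011✓ -1101 0-000✓ 0-011✓ 00-00✓ 00-10✓ 00-11✓ 000-0✓ 000-1✓ 0000-✓ 0001-✓ 001-0✓ 0011-✓ 1-000✓ 1-011✓ 1-100✓ 1-101✓ 1-110✓ 1-111✓ 10-00✓ 10-01✓ 10-10✓ 10-11✓ 100-0✓ 100-1✓ 1000-✓ 1001-✓ 101-0✓ 101-1✓ 1010-✓ 1011-✓ 11-00✓ 11-11✓ 111-0✓ 111-1✓ 1110-✓ 1111-✓
Round 2: --000 --011 -0-00✓ -0-10✓ -0-11✓ -00-0✓ -00-1✓ -000-✓ -001-✓ -01-0✓ -011-✓ 00--0✓ 00-1-✓ 000--✓ 1--00 1--11 1-1-0✓ 1-1-1✓ 1-10-✓ 1-11-✓ 10--0✓ 10--1✓ 10-0-✓ 10-1-✓ 100--✓ 101--✓ 111--✓
Round 3: -0--0 -0-1- -00-- 1-1-- 10---
PIs = {--000, --011, -0--0, -0-1-, -00--, -1101, 1--00, 1--11, 1-1--, 10---}
Coverage chart:
  m0: --000,-0--0,-00--
  m1: -00-- ←essential
  m2: -0--0,-0-1-,-00--
  m3: --011,-0-1-,-00--
  m4: -0--0 ←essential
  m6: -0--0,-0-1-
  m7: -0-1- ←essential
  m11: --011 ←essential
  m13: -1101 ←essential
  m16: --000,-0--0,-00--,1--00,10---
  m17: -00--,10---
  m18: -0--0,-0-1-,-00--,10---
  m19: --011,-0-1-,-00--,1--11,10---
  m20: -0--0,1--00,1-1--,10---
  m21: 1-1--,10---
  m22: -0--0,-0-1-,1-1--,10---
  m23: -0-1-,1--11,1-1--,10---
  m24: --000,1--00
  m27: --011,1--11
  m28: 1--00,1-1--
  m29: -1101,1-1--
  m30: 1-1-- ←essential
  m31: 1--11,1-1--
Essential: --011, -0--0, -0-1-, -00--, -1101, 1-1--
Petrick residual → --000
Min cover (7 terms): c'd'e' + c'de + b'e' + b'd + b'c' + bcd'e + ac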